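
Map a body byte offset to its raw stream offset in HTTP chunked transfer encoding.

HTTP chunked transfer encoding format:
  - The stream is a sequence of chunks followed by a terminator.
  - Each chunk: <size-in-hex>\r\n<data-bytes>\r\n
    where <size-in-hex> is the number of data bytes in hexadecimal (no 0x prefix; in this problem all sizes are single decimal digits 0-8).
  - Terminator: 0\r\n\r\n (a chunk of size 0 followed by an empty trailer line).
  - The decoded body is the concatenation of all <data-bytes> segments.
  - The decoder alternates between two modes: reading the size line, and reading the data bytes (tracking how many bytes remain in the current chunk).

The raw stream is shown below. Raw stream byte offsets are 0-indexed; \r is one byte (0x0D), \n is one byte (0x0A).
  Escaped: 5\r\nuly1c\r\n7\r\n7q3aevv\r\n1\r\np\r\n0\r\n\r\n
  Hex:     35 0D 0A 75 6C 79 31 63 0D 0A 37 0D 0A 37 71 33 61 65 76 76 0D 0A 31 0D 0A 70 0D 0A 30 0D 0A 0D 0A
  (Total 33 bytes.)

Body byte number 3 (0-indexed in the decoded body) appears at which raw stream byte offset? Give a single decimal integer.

Answer: 6

Derivation:
Chunk 1: stream[0..1]='5' size=0x5=5, data at stream[3..8]='uly1c' -> body[0..5], body so far='uly1c'
Chunk 2: stream[10..11]='7' size=0x7=7, data at stream[13..20]='7q3aevv' -> body[5..12], body so far='uly1c7q3aevv'
Chunk 3: stream[22..23]='1' size=0x1=1, data at stream[25..26]='p' -> body[12..13], body so far='uly1c7q3aevvp'
Chunk 4: stream[28..29]='0' size=0 (terminator). Final body='uly1c7q3aevvp' (13 bytes)
Body byte 3 at stream offset 6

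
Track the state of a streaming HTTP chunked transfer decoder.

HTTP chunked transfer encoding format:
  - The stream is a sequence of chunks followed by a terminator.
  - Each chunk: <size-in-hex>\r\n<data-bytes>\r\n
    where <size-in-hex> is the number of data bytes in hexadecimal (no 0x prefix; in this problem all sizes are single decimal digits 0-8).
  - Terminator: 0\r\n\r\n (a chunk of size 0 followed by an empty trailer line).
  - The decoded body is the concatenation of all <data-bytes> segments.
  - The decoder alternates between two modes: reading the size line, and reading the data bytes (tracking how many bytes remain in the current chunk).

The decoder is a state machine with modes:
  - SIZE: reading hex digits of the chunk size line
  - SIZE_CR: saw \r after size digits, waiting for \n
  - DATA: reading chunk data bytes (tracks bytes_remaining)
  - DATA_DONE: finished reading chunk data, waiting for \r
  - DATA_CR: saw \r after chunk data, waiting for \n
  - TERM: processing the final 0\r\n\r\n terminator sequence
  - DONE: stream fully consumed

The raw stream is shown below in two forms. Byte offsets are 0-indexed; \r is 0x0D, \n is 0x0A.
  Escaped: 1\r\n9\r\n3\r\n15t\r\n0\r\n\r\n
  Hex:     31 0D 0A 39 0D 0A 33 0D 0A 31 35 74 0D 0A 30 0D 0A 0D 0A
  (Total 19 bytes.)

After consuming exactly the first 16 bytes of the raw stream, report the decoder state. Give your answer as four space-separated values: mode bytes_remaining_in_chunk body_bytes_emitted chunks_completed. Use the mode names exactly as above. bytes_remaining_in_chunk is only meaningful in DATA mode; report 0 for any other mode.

Byte 0 = '1': mode=SIZE remaining=0 emitted=0 chunks_done=0
Byte 1 = 0x0D: mode=SIZE_CR remaining=0 emitted=0 chunks_done=0
Byte 2 = 0x0A: mode=DATA remaining=1 emitted=0 chunks_done=0
Byte 3 = '9': mode=DATA_DONE remaining=0 emitted=1 chunks_done=0
Byte 4 = 0x0D: mode=DATA_CR remaining=0 emitted=1 chunks_done=0
Byte 5 = 0x0A: mode=SIZE remaining=0 emitted=1 chunks_done=1
Byte 6 = '3': mode=SIZE remaining=0 emitted=1 chunks_done=1
Byte 7 = 0x0D: mode=SIZE_CR remaining=0 emitted=1 chunks_done=1
Byte 8 = 0x0A: mode=DATA remaining=3 emitted=1 chunks_done=1
Byte 9 = '1': mode=DATA remaining=2 emitted=2 chunks_done=1
Byte 10 = '5': mode=DATA remaining=1 emitted=3 chunks_done=1
Byte 11 = 't': mode=DATA_DONE remaining=0 emitted=4 chunks_done=1
Byte 12 = 0x0D: mode=DATA_CR remaining=0 emitted=4 chunks_done=1
Byte 13 = 0x0A: mode=SIZE remaining=0 emitted=4 chunks_done=2
Byte 14 = '0': mode=SIZE remaining=0 emitted=4 chunks_done=2
Byte 15 = 0x0D: mode=SIZE_CR remaining=0 emitted=4 chunks_done=2

Answer: SIZE_CR 0 4 2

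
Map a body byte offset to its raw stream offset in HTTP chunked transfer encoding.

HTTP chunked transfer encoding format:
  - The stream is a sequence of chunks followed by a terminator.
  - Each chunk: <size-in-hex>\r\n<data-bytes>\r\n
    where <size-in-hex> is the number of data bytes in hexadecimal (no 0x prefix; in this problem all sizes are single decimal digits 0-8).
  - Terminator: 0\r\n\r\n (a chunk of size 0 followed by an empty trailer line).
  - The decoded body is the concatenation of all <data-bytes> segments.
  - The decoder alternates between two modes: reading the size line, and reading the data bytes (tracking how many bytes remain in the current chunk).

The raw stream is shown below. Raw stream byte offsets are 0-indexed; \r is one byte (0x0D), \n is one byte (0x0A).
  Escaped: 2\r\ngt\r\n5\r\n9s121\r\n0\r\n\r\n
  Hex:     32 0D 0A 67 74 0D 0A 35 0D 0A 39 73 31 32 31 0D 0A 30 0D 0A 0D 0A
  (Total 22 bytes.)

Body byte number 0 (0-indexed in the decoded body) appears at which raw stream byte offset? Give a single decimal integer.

Chunk 1: stream[0..1]='2' size=0x2=2, data at stream[3..5]='gt' -> body[0..2], body so far='gt'
Chunk 2: stream[7..8]='5' size=0x5=5, data at stream[10..15]='9s121' -> body[2..7], body so far='gt9s121'
Chunk 3: stream[17..18]='0' size=0 (terminator). Final body='gt9s121' (7 bytes)
Body byte 0 at stream offset 3

Answer: 3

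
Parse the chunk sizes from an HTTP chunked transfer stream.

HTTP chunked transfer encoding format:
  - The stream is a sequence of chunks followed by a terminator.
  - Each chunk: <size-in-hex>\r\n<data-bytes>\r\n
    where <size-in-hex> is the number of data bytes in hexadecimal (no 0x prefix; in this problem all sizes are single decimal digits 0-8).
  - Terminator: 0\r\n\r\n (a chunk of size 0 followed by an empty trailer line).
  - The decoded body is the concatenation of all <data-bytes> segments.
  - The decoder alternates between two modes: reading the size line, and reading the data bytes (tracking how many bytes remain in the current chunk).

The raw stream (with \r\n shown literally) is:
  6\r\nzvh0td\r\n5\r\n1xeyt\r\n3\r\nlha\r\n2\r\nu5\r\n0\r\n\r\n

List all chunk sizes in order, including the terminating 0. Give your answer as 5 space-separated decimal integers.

Answer: 6 5 3 2 0

Derivation:
Chunk 1: stream[0..1]='6' size=0x6=6, data at stream[3..9]='zvh0td' -> body[0..6], body so far='zvh0td'
Chunk 2: stream[11..12]='5' size=0x5=5, data at stream[14..19]='1xeyt' -> body[6..11], body so far='zvh0td1xeyt'
Chunk 3: stream[21..22]='3' size=0x3=3, data at stream[24..27]='lha' -> body[11..14], body so far='zvh0td1xeytlha'
Chunk 4: stream[29..30]='2' size=0x2=2, data at stream[32..34]='u5' -> body[14..16], body so far='zvh0td1xeytlhau5'
Chunk 5: stream[36..37]='0' size=0 (terminator). Final body='zvh0td1xeytlhau5' (16 bytes)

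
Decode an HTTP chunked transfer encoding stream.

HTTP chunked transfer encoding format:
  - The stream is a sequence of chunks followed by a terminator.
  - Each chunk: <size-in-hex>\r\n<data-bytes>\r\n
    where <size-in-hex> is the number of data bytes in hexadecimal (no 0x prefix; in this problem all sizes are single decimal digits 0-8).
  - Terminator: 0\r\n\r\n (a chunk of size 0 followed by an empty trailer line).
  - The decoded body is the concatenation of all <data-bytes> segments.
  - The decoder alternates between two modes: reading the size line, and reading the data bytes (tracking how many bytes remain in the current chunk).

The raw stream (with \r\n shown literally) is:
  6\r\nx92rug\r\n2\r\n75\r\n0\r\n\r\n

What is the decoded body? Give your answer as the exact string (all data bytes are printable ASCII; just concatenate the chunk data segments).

Answer: x92rug75

Derivation:
Chunk 1: stream[0..1]='6' size=0x6=6, data at stream[3..9]='x92rug' -> body[0..6], body so far='x92rug'
Chunk 2: stream[11..12]='2' size=0x2=2, data at stream[14..16]='75' -> body[6..8], body so far='x92rug75'
Chunk 3: stream[18..19]='0' size=0 (terminator). Final body='x92rug75' (8 bytes)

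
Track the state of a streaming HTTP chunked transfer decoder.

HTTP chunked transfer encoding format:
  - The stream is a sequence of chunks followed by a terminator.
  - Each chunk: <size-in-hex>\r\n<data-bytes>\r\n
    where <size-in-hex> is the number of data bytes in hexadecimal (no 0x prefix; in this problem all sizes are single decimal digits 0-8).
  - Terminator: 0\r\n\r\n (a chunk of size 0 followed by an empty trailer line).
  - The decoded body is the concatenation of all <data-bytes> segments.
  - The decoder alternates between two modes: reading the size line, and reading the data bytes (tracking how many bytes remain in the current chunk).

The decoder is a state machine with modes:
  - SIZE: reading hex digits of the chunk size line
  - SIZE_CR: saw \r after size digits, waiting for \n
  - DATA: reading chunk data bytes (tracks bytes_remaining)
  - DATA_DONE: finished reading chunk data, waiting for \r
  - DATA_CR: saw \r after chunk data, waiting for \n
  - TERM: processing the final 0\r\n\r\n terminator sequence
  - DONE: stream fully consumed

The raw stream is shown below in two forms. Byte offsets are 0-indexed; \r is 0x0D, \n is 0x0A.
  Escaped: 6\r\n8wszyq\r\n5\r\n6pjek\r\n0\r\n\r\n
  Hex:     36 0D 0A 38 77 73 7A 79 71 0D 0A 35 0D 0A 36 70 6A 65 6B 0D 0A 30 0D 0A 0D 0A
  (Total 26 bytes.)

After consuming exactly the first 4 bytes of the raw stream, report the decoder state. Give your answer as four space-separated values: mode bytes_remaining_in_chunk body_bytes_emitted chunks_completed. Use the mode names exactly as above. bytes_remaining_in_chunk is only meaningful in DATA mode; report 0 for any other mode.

Byte 0 = '6': mode=SIZE remaining=0 emitted=0 chunks_done=0
Byte 1 = 0x0D: mode=SIZE_CR remaining=0 emitted=0 chunks_done=0
Byte 2 = 0x0A: mode=DATA remaining=6 emitted=0 chunks_done=0
Byte 3 = '8': mode=DATA remaining=5 emitted=1 chunks_done=0

Answer: DATA 5 1 0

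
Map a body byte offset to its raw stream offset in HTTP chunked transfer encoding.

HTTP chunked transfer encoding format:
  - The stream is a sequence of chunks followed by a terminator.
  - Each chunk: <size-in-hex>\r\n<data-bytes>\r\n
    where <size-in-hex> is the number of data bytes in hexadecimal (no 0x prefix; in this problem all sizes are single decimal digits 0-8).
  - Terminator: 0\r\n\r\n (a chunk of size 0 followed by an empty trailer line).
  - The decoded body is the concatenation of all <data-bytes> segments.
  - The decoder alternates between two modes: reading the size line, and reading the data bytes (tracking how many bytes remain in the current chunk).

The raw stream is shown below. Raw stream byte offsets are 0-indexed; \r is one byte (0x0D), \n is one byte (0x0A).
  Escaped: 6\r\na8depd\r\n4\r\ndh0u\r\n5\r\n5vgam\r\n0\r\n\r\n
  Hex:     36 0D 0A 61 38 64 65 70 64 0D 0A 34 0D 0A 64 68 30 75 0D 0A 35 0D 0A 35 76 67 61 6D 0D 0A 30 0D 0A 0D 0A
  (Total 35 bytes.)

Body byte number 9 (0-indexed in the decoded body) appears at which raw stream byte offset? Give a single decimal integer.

Chunk 1: stream[0..1]='6' size=0x6=6, data at stream[3..9]='a8depd' -> body[0..6], body so far='a8depd'
Chunk 2: stream[11..12]='4' size=0x4=4, data at stream[14..18]='dh0u' -> body[6..10], body so far='a8depddh0u'
Chunk 3: stream[20..21]='5' size=0x5=5, data at stream[23..28]='5vgam' -> body[10..15], body so far='a8depddh0u5vgam'
Chunk 4: stream[30..31]='0' size=0 (terminator). Final body='a8depddh0u5vgam' (15 bytes)
Body byte 9 at stream offset 17

Answer: 17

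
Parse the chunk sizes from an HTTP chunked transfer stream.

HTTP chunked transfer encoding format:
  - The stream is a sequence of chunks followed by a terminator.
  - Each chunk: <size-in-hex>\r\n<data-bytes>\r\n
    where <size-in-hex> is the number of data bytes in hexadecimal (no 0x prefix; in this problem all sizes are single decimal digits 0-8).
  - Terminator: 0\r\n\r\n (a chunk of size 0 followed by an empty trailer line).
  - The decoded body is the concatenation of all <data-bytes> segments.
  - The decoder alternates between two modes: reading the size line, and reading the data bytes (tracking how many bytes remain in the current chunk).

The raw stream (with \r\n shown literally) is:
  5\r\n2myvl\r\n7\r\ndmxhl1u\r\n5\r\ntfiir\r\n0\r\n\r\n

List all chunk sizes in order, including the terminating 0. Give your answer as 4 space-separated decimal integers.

Chunk 1: stream[0..1]='5' size=0x5=5, data at stream[3..8]='2myvl' -> body[0..5], body so far='2myvl'
Chunk 2: stream[10..11]='7' size=0x7=7, data at stream[13..20]='dmxhl1u' -> body[5..12], body so far='2myvldmxhl1u'
Chunk 3: stream[22..23]='5' size=0x5=5, data at stream[25..30]='tfiir' -> body[12..17], body so far='2myvldmxhl1utfiir'
Chunk 4: stream[32..33]='0' size=0 (terminator). Final body='2myvldmxhl1utfiir' (17 bytes)

Answer: 5 7 5 0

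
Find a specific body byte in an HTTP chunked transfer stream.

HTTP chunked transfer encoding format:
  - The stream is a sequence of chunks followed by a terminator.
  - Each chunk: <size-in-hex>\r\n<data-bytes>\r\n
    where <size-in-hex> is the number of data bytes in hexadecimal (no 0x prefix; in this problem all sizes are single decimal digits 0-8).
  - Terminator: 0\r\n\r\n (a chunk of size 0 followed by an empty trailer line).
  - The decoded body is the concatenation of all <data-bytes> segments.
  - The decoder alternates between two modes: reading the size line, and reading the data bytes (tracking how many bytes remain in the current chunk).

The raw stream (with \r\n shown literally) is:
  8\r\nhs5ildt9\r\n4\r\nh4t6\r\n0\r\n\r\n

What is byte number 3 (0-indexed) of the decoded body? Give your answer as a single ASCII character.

Chunk 1: stream[0..1]='8' size=0x8=8, data at stream[3..11]='hs5ildt9' -> body[0..8], body so far='hs5ildt9'
Chunk 2: stream[13..14]='4' size=0x4=4, data at stream[16..20]='h4t6' -> body[8..12], body so far='hs5ildt9h4t6'
Chunk 3: stream[22..23]='0' size=0 (terminator). Final body='hs5ildt9h4t6' (12 bytes)
Body byte 3 = 'i'

Answer: i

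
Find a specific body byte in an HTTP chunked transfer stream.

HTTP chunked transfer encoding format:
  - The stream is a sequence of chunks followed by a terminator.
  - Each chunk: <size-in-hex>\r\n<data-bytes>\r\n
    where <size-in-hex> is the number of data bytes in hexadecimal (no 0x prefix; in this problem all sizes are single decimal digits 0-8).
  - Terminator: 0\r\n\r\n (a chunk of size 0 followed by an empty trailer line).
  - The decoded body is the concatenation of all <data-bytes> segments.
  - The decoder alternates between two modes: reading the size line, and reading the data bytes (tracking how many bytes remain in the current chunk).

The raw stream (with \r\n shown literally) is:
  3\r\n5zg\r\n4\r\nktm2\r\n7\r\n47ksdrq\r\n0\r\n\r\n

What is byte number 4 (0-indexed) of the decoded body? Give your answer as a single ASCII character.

Answer: t

Derivation:
Chunk 1: stream[0..1]='3' size=0x3=3, data at stream[3..6]='5zg' -> body[0..3], body so far='5zg'
Chunk 2: stream[8..9]='4' size=0x4=4, data at stream[11..15]='ktm2' -> body[3..7], body so far='5zgktm2'
Chunk 3: stream[17..18]='7' size=0x7=7, data at stream[20..27]='47ksdrq' -> body[7..14], body so far='5zgktm247ksdrq'
Chunk 4: stream[29..30]='0' size=0 (terminator). Final body='5zgktm247ksdrq' (14 bytes)
Body byte 4 = 't'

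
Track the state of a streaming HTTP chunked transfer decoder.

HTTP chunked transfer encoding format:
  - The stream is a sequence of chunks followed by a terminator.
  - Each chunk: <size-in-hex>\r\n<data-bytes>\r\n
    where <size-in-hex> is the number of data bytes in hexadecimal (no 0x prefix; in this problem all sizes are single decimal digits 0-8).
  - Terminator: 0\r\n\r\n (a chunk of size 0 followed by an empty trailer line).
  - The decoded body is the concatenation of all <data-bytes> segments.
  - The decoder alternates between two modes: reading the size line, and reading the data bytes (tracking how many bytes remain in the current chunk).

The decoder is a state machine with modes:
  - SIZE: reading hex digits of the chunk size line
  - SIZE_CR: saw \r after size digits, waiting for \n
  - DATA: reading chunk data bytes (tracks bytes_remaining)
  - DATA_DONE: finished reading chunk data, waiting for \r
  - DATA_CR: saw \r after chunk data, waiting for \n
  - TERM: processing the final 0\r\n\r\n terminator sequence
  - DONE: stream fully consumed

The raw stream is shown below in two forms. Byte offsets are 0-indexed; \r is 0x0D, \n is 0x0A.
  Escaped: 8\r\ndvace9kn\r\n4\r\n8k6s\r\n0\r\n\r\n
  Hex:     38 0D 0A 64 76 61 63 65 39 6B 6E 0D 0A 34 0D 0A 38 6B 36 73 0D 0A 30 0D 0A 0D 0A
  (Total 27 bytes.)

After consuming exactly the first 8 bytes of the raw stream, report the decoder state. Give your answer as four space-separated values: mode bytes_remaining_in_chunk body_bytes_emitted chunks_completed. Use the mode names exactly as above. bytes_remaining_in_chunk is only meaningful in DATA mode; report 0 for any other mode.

Byte 0 = '8': mode=SIZE remaining=0 emitted=0 chunks_done=0
Byte 1 = 0x0D: mode=SIZE_CR remaining=0 emitted=0 chunks_done=0
Byte 2 = 0x0A: mode=DATA remaining=8 emitted=0 chunks_done=0
Byte 3 = 'd': mode=DATA remaining=7 emitted=1 chunks_done=0
Byte 4 = 'v': mode=DATA remaining=6 emitted=2 chunks_done=0
Byte 5 = 'a': mode=DATA remaining=5 emitted=3 chunks_done=0
Byte 6 = 'c': mode=DATA remaining=4 emitted=4 chunks_done=0
Byte 7 = 'e': mode=DATA remaining=3 emitted=5 chunks_done=0

Answer: DATA 3 5 0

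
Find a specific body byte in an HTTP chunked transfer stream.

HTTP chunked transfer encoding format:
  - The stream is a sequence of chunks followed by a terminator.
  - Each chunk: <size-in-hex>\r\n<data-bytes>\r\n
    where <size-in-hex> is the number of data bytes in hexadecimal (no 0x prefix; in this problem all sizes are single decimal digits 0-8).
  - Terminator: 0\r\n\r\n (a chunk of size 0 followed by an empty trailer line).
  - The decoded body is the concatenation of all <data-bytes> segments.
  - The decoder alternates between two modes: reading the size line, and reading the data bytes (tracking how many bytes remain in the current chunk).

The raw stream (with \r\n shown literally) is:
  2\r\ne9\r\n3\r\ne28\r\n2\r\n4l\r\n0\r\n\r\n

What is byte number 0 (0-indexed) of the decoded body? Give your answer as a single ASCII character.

Chunk 1: stream[0..1]='2' size=0x2=2, data at stream[3..5]='e9' -> body[0..2], body so far='e9'
Chunk 2: stream[7..8]='3' size=0x3=3, data at stream[10..13]='e28' -> body[2..5], body so far='e9e28'
Chunk 3: stream[15..16]='2' size=0x2=2, data at stream[18..20]='4l' -> body[5..7], body so far='e9e284l'
Chunk 4: stream[22..23]='0' size=0 (terminator). Final body='e9e284l' (7 bytes)
Body byte 0 = 'e'

Answer: e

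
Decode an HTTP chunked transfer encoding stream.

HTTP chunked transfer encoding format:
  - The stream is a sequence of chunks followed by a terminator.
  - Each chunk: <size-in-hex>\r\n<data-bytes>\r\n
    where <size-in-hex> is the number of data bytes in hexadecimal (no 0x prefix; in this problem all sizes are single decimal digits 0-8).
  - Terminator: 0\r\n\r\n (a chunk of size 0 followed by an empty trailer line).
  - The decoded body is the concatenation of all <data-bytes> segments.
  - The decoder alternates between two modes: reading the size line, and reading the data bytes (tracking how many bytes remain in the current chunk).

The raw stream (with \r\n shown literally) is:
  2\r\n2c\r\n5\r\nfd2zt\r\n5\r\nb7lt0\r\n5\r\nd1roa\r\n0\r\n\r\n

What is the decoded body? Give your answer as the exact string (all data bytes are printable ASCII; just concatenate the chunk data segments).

Chunk 1: stream[0..1]='2' size=0x2=2, data at stream[3..5]='2c' -> body[0..2], body so far='2c'
Chunk 2: stream[7..8]='5' size=0x5=5, data at stream[10..15]='fd2zt' -> body[2..7], body so far='2cfd2zt'
Chunk 3: stream[17..18]='5' size=0x5=5, data at stream[20..25]='b7lt0' -> body[7..12], body so far='2cfd2ztb7lt0'
Chunk 4: stream[27..28]='5' size=0x5=5, data at stream[30..35]='d1roa' -> body[12..17], body so far='2cfd2ztb7lt0d1roa'
Chunk 5: stream[37..38]='0' size=0 (terminator). Final body='2cfd2ztb7lt0d1roa' (17 bytes)

Answer: 2cfd2ztb7lt0d1roa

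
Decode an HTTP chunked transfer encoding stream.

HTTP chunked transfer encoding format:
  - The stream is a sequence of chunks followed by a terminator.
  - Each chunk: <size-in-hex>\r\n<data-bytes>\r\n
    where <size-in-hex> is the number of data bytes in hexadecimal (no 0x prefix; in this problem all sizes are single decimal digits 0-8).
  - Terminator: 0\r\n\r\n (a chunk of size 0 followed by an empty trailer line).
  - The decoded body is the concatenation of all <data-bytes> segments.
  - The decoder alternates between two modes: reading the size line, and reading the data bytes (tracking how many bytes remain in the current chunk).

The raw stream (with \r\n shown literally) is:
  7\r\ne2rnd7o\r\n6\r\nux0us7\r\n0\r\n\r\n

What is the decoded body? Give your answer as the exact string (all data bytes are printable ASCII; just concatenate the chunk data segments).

Answer: e2rnd7oux0us7

Derivation:
Chunk 1: stream[0..1]='7' size=0x7=7, data at stream[3..10]='e2rnd7o' -> body[0..7], body so far='e2rnd7o'
Chunk 2: stream[12..13]='6' size=0x6=6, data at stream[15..21]='ux0us7' -> body[7..13], body so far='e2rnd7oux0us7'
Chunk 3: stream[23..24]='0' size=0 (terminator). Final body='e2rnd7oux0us7' (13 bytes)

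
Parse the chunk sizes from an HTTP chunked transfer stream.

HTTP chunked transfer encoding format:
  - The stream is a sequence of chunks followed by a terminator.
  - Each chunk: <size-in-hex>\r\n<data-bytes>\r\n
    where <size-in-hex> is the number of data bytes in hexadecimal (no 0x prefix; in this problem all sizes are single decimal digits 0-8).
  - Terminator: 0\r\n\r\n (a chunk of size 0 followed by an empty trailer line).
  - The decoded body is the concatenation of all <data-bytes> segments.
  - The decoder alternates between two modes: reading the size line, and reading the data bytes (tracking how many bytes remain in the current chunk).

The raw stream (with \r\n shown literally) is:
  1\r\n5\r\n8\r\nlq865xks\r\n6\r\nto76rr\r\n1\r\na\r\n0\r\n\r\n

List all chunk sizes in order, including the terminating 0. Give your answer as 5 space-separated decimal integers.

Answer: 1 8 6 1 0

Derivation:
Chunk 1: stream[0..1]='1' size=0x1=1, data at stream[3..4]='5' -> body[0..1], body so far='5'
Chunk 2: stream[6..7]='8' size=0x8=8, data at stream[9..17]='lq865xks' -> body[1..9], body so far='5lq865xks'
Chunk 3: stream[19..20]='6' size=0x6=6, data at stream[22..28]='to76rr' -> body[9..15], body so far='5lq865xksto76rr'
Chunk 4: stream[30..31]='1' size=0x1=1, data at stream[33..34]='a' -> body[15..16], body so far='5lq865xksto76rra'
Chunk 5: stream[36..37]='0' size=0 (terminator). Final body='5lq865xksto76rra' (16 bytes)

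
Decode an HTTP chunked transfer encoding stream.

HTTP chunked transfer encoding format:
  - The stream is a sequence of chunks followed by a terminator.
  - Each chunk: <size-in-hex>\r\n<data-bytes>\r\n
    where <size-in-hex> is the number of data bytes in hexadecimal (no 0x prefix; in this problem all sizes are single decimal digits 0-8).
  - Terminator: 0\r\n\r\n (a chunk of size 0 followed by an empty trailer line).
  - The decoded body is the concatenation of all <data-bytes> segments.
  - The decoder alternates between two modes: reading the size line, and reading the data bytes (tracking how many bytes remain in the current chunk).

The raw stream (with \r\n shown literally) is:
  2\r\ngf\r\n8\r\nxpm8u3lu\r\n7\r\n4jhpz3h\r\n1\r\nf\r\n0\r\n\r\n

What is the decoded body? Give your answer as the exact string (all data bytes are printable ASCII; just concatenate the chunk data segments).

Chunk 1: stream[0..1]='2' size=0x2=2, data at stream[3..5]='gf' -> body[0..2], body so far='gf'
Chunk 2: stream[7..8]='8' size=0x8=8, data at stream[10..18]='xpm8u3lu' -> body[2..10], body so far='gfxpm8u3lu'
Chunk 3: stream[20..21]='7' size=0x7=7, data at stream[23..30]='4jhpz3h' -> body[10..17], body so far='gfxpm8u3lu4jhpz3h'
Chunk 4: stream[32..33]='1' size=0x1=1, data at stream[35..36]='f' -> body[17..18], body so far='gfxpm8u3lu4jhpz3hf'
Chunk 5: stream[38..39]='0' size=0 (terminator). Final body='gfxpm8u3lu4jhpz3hf' (18 bytes)

Answer: gfxpm8u3lu4jhpz3hf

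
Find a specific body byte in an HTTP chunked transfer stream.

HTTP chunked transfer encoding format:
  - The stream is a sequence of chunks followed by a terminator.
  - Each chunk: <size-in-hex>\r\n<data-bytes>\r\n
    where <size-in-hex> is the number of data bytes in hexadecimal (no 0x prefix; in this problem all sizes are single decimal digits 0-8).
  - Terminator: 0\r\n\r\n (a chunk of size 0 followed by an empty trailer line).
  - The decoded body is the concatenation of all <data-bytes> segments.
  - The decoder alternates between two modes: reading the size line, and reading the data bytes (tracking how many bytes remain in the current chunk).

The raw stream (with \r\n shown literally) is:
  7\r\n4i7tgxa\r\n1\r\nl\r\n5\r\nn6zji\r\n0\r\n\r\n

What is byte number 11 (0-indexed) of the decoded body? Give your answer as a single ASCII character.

Chunk 1: stream[0..1]='7' size=0x7=7, data at stream[3..10]='4i7tgxa' -> body[0..7], body so far='4i7tgxa'
Chunk 2: stream[12..13]='1' size=0x1=1, data at stream[15..16]='l' -> body[7..8], body so far='4i7tgxal'
Chunk 3: stream[18..19]='5' size=0x5=5, data at stream[21..26]='n6zji' -> body[8..13], body so far='4i7tgxaln6zji'
Chunk 4: stream[28..29]='0' size=0 (terminator). Final body='4i7tgxaln6zji' (13 bytes)
Body byte 11 = 'j'

Answer: j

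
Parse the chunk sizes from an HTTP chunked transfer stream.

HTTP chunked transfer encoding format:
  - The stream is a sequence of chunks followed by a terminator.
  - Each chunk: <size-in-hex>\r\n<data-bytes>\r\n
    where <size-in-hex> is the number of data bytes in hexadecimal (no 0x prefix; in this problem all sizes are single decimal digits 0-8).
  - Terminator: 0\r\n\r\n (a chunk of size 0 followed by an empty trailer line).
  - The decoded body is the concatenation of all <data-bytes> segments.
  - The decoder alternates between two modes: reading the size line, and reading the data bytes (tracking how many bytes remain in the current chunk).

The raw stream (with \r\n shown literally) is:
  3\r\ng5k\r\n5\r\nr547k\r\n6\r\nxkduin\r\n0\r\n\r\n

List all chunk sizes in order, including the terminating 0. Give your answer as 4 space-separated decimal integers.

Answer: 3 5 6 0

Derivation:
Chunk 1: stream[0..1]='3' size=0x3=3, data at stream[3..6]='g5k' -> body[0..3], body so far='g5k'
Chunk 2: stream[8..9]='5' size=0x5=5, data at stream[11..16]='r547k' -> body[3..8], body so far='g5kr547k'
Chunk 3: stream[18..19]='6' size=0x6=6, data at stream[21..27]='xkduin' -> body[8..14], body so far='g5kr547kxkduin'
Chunk 4: stream[29..30]='0' size=0 (terminator). Final body='g5kr547kxkduin' (14 bytes)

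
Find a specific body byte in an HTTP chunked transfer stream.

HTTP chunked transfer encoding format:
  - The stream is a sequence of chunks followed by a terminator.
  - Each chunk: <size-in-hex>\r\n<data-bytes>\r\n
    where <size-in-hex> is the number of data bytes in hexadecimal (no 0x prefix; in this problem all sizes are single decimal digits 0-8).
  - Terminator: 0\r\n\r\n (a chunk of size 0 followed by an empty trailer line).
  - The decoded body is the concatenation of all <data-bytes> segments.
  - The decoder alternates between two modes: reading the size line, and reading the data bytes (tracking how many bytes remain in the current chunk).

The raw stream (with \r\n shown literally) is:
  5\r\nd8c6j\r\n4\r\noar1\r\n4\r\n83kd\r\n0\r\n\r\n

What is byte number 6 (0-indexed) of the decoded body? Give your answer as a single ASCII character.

Chunk 1: stream[0..1]='5' size=0x5=5, data at stream[3..8]='d8c6j' -> body[0..5], body so far='d8c6j'
Chunk 2: stream[10..11]='4' size=0x4=4, data at stream[13..17]='oar1' -> body[5..9], body so far='d8c6joar1'
Chunk 3: stream[19..20]='4' size=0x4=4, data at stream[22..26]='83kd' -> body[9..13], body so far='d8c6joar183kd'
Chunk 4: stream[28..29]='0' size=0 (terminator). Final body='d8c6joar183kd' (13 bytes)
Body byte 6 = 'a'

Answer: a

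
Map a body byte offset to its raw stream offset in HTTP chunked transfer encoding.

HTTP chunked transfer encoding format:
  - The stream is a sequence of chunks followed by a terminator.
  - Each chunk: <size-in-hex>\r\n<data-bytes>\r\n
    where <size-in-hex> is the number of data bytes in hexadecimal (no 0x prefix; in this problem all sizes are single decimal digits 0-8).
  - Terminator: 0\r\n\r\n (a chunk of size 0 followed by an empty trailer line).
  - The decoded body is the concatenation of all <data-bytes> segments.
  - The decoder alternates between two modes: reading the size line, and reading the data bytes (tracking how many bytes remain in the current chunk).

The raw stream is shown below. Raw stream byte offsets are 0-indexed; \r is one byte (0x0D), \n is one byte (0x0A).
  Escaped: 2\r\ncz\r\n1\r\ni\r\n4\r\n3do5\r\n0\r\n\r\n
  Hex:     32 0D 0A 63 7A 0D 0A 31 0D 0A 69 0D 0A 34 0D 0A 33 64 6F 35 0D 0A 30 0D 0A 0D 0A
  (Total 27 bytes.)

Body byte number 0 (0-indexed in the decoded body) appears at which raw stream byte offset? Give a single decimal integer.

Chunk 1: stream[0..1]='2' size=0x2=2, data at stream[3..5]='cz' -> body[0..2], body so far='cz'
Chunk 2: stream[7..8]='1' size=0x1=1, data at stream[10..11]='i' -> body[2..3], body so far='czi'
Chunk 3: stream[13..14]='4' size=0x4=4, data at stream[16..20]='3do5' -> body[3..7], body so far='czi3do5'
Chunk 4: stream[22..23]='0' size=0 (terminator). Final body='czi3do5' (7 bytes)
Body byte 0 at stream offset 3

Answer: 3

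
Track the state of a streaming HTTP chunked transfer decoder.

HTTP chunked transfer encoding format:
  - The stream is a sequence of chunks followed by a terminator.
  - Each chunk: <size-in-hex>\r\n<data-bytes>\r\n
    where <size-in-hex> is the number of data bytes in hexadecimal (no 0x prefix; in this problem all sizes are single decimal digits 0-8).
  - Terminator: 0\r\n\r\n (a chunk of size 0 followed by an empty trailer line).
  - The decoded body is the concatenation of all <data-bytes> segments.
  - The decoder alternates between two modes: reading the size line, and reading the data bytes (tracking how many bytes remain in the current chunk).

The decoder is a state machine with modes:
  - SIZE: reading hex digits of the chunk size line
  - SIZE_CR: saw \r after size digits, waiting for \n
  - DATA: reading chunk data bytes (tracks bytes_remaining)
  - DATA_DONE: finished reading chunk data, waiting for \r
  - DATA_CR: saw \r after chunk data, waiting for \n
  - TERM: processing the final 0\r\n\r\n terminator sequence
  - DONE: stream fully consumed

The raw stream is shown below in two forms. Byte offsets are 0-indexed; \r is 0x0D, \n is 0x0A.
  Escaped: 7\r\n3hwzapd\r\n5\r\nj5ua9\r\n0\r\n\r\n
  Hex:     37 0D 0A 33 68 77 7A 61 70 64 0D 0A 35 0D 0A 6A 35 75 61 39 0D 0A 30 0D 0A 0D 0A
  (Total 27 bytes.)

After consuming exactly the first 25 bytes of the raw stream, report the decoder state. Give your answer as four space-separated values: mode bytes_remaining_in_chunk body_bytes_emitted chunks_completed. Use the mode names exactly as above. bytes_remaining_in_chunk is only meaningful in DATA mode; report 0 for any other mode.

Byte 0 = '7': mode=SIZE remaining=0 emitted=0 chunks_done=0
Byte 1 = 0x0D: mode=SIZE_CR remaining=0 emitted=0 chunks_done=0
Byte 2 = 0x0A: mode=DATA remaining=7 emitted=0 chunks_done=0
Byte 3 = '3': mode=DATA remaining=6 emitted=1 chunks_done=0
Byte 4 = 'h': mode=DATA remaining=5 emitted=2 chunks_done=0
Byte 5 = 'w': mode=DATA remaining=4 emitted=3 chunks_done=0
Byte 6 = 'z': mode=DATA remaining=3 emitted=4 chunks_done=0
Byte 7 = 'a': mode=DATA remaining=2 emitted=5 chunks_done=0
Byte 8 = 'p': mode=DATA remaining=1 emitted=6 chunks_done=0
Byte 9 = 'd': mode=DATA_DONE remaining=0 emitted=7 chunks_done=0
Byte 10 = 0x0D: mode=DATA_CR remaining=0 emitted=7 chunks_done=0
Byte 11 = 0x0A: mode=SIZE remaining=0 emitted=7 chunks_done=1
Byte 12 = '5': mode=SIZE remaining=0 emitted=7 chunks_done=1
Byte 13 = 0x0D: mode=SIZE_CR remaining=0 emitted=7 chunks_done=1
Byte 14 = 0x0A: mode=DATA remaining=5 emitted=7 chunks_done=1
Byte 15 = 'j': mode=DATA remaining=4 emitted=8 chunks_done=1
Byte 16 = '5': mode=DATA remaining=3 emitted=9 chunks_done=1
Byte 17 = 'u': mode=DATA remaining=2 emitted=10 chunks_done=1
Byte 18 = 'a': mode=DATA remaining=1 emitted=11 chunks_done=1
Byte 19 = '9': mode=DATA_DONE remaining=0 emitted=12 chunks_done=1
Byte 20 = 0x0D: mode=DATA_CR remaining=0 emitted=12 chunks_done=1
Byte 21 = 0x0A: mode=SIZE remaining=0 emitted=12 chunks_done=2
Byte 22 = '0': mode=SIZE remaining=0 emitted=12 chunks_done=2
Byte 23 = 0x0D: mode=SIZE_CR remaining=0 emitted=12 chunks_done=2
Byte 24 = 0x0A: mode=TERM remaining=0 emitted=12 chunks_done=2

Answer: TERM 0 12 2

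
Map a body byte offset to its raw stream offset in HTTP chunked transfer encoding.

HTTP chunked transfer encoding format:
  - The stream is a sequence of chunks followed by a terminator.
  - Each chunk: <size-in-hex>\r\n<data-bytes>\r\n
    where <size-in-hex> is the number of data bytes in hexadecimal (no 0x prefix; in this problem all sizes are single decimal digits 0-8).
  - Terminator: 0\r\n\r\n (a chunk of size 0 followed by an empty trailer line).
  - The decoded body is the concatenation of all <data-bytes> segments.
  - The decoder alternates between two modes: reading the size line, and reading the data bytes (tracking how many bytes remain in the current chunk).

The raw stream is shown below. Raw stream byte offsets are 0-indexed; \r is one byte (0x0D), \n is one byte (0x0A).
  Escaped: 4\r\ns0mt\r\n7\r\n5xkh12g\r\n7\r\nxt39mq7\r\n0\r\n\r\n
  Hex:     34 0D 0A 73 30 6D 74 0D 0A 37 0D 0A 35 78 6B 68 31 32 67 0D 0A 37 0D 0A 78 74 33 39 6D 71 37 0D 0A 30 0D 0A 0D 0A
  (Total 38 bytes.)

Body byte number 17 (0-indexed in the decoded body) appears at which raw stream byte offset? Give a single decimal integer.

Chunk 1: stream[0..1]='4' size=0x4=4, data at stream[3..7]='s0mt' -> body[0..4], body so far='s0mt'
Chunk 2: stream[9..10]='7' size=0x7=7, data at stream[12..19]='5xkh12g' -> body[4..11], body so far='s0mt5xkh12g'
Chunk 3: stream[21..22]='7' size=0x7=7, data at stream[24..31]='xt39mq7' -> body[11..18], body so far='s0mt5xkh12gxt39mq7'
Chunk 4: stream[33..34]='0' size=0 (terminator). Final body='s0mt5xkh12gxt39mq7' (18 bytes)
Body byte 17 at stream offset 30

Answer: 30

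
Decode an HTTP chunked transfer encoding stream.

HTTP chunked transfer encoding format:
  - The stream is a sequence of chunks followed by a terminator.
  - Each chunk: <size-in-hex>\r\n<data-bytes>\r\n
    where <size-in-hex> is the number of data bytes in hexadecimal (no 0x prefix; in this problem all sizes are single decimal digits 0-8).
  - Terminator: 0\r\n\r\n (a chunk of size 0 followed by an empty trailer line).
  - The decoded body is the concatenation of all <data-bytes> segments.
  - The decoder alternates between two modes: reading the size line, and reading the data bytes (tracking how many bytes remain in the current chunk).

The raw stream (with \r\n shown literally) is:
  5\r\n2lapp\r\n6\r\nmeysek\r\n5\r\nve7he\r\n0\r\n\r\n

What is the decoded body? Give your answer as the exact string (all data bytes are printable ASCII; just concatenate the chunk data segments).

Chunk 1: stream[0..1]='5' size=0x5=5, data at stream[3..8]='2lapp' -> body[0..5], body so far='2lapp'
Chunk 2: stream[10..11]='6' size=0x6=6, data at stream[13..19]='meysek' -> body[5..11], body so far='2lappmeysek'
Chunk 3: stream[21..22]='5' size=0x5=5, data at stream[24..29]='ve7he' -> body[11..16], body so far='2lappmeysekve7he'
Chunk 4: stream[31..32]='0' size=0 (terminator). Final body='2lappmeysekve7he' (16 bytes)

Answer: 2lappmeysekve7he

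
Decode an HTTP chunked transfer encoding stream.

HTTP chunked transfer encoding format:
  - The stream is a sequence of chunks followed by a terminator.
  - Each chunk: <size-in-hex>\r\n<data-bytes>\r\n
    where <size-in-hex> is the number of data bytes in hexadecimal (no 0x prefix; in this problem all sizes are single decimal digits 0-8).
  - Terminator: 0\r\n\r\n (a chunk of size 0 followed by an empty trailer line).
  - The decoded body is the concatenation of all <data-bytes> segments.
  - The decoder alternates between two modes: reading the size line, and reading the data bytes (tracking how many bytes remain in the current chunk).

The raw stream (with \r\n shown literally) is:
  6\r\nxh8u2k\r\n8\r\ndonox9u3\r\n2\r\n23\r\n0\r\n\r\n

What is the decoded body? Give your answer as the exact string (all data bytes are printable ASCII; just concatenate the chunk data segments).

Answer: xh8u2kdonox9u323

Derivation:
Chunk 1: stream[0..1]='6' size=0x6=6, data at stream[3..9]='xh8u2k' -> body[0..6], body so far='xh8u2k'
Chunk 2: stream[11..12]='8' size=0x8=8, data at stream[14..22]='donox9u3' -> body[6..14], body so far='xh8u2kdonox9u3'
Chunk 3: stream[24..25]='2' size=0x2=2, data at stream[27..29]='23' -> body[14..16], body so far='xh8u2kdonox9u323'
Chunk 4: stream[31..32]='0' size=0 (terminator). Final body='xh8u2kdonox9u323' (16 bytes)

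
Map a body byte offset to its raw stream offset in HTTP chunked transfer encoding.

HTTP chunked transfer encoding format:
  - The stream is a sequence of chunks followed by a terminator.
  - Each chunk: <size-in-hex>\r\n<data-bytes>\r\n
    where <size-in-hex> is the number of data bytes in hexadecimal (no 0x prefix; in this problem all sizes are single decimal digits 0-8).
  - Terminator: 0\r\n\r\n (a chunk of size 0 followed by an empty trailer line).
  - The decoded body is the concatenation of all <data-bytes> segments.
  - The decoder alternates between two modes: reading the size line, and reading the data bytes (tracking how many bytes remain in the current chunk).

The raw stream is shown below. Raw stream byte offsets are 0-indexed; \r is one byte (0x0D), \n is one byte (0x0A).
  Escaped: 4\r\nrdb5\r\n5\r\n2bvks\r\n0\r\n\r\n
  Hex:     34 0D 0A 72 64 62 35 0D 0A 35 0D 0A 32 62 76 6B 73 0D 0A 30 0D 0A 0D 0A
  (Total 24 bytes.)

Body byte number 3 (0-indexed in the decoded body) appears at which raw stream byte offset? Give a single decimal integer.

Answer: 6

Derivation:
Chunk 1: stream[0..1]='4' size=0x4=4, data at stream[3..7]='rdb5' -> body[0..4], body so far='rdb5'
Chunk 2: stream[9..10]='5' size=0x5=5, data at stream[12..17]='2bvks' -> body[4..9], body so far='rdb52bvks'
Chunk 3: stream[19..20]='0' size=0 (terminator). Final body='rdb52bvks' (9 bytes)
Body byte 3 at stream offset 6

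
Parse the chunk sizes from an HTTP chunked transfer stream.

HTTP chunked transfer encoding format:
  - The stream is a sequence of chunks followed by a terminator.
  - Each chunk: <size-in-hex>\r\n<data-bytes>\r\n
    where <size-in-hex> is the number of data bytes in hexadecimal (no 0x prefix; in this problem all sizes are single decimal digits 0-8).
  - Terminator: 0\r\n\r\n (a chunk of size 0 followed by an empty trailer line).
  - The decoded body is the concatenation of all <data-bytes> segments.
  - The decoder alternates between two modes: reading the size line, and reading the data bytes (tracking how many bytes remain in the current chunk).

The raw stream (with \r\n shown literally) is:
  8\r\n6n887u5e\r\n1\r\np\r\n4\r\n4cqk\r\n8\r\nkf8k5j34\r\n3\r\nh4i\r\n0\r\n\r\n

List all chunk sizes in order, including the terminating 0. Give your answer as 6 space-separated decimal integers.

Chunk 1: stream[0..1]='8' size=0x8=8, data at stream[3..11]='6n887u5e' -> body[0..8], body so far='6n887u5e'
Chunk 2: stream[13..14]='1' size=0x1=1, data at stream[16..17]='p' -> body[8..9], body so far='6n887u5ep'
Chunk 3: stream[19..20]='4' size=0x4=4, data at stream[22..26]='4cqk' -> body[9..13], body so far='6n887u5ep4cqk'
Chunk 4: stream[28..29]='8' size=0x8=8, data at stream[31..39]='kf8k5j34' -> body[13..21], body so far='6n887u5ep4cqkkf8k5j34'
Chunk 5: stream[41..42]='3' size=0x3=3, data at stream[44..47]='h4i' -> body[21..24], body so far='6n887u5ep4cqkkf8k5j34h4i'
Chunk 6: stream[49..50]='0' size=0 (terminator). Final body='6n887u5ep4cqkkf8k5j34h4i' (24 bytes)

Answer: 8 1 4 8 3 0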